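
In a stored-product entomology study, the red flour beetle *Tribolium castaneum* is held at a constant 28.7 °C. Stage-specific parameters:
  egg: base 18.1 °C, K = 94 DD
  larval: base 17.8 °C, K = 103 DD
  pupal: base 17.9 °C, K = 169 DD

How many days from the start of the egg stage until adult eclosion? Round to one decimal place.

egg: 94 / (28.7 − 18.1) = 94 / 10.6 = 8.868 d.
larval: 103 / (28.7 − 17.8) = 103 / 10.9 = 9.450 d.
pupal: 169 / (28.7 − 17.9) = 169 / 10.8 = 15.648 d.
Sum = 33.966 ≈ 34.0 days.

34.0 days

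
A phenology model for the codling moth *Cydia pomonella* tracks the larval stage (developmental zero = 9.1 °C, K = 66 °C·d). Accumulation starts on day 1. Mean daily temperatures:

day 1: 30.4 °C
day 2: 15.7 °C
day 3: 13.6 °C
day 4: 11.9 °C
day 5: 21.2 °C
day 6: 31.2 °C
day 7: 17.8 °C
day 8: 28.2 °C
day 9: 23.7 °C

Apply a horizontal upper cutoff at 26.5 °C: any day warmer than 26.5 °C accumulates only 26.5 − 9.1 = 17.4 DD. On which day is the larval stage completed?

Daily DD above 9.1 °C (capped at 17.4): 17.4, 6.6, 4.5, 2.8, 12.1, 17.4, 8.7, 17.4, 14.6.
Cumulative: 17.4, 24.0, 28.5, 31.3, 43.4, 60.8, 69.5, 86.9, 101.5.
The total first reaches 66 DD on day 7.

day 7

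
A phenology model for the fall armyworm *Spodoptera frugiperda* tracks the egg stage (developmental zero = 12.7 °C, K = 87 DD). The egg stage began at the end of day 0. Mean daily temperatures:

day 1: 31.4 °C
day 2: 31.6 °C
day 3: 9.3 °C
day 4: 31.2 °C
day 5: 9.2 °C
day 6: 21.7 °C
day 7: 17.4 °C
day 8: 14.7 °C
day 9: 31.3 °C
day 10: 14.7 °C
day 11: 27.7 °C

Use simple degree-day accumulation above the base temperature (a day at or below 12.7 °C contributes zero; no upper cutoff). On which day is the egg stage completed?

Daily DD above 12.7 °C: 18.7, 18.9, 0.0, 18.5, 0.0, 9.0, 4.7, 2.0, 18.6, 2.0, 15.0.
Cumulative: 18.7, 37.6, 37.6, 56.1, 56.1, 65.1, 69.8, 71.8, 90.4, 92.4, 107.4.
The total first reaches 87 DD on day 9.

day 9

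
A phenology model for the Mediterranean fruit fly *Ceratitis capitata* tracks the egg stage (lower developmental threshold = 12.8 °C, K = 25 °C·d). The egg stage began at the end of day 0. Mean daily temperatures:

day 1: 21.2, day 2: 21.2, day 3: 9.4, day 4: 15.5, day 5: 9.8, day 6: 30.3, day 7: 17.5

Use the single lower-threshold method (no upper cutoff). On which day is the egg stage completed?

day 6

Daily DD above 12.8 °C: 8.4, 8.4, 0.0, 2.7, 0.0, 17.5, 4.7.
Cumulative: 8.4, 16.8, 16.8, 19.5, 19.5, 37.0, 41.7.
The total first reaches 25 DD on day 6.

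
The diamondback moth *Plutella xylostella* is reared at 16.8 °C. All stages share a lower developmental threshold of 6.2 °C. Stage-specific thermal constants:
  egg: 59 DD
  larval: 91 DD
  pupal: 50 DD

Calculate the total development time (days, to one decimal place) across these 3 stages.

Daily accumulation at 16.8 °C = 16.8 − 6.2 = 10.6 DD/day.
Total K = 59 + 91 + 50 = 200 DD.
Total duration = 200 / 10.6 = 18.868 ≈ 18.9 days.

18.9 days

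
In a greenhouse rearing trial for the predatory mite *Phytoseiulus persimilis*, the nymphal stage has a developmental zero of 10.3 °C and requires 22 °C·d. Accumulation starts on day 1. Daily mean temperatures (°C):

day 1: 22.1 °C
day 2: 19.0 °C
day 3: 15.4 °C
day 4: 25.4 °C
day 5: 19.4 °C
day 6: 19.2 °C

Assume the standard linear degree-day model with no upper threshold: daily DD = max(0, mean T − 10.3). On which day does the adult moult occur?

Daily DD above 10.3 °C: 11.8, 8.7, 5.1, 15.1, 9.1, 8.9.
Cumulative: 11.8, 20.5, 25.6, 40.7, 49.8, 58.7.
The total first reaches 22 DD on day 3.

day 3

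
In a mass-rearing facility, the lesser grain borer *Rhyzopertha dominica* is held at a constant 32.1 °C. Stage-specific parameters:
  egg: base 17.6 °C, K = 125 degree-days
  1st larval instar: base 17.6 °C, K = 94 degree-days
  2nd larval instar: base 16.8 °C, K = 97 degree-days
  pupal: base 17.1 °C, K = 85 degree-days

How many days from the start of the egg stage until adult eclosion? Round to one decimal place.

27.1 days

egg: 125 / (32.1 − 17.6) = 125 / 14.5 = 8.621 d.
1st larval instar: 94 / (32.1 − 17.6) = 94 / 14.5 = 6.483 d.
2nd larval instar: 97 / (32.1 − 16.8) = 97 / 15.3 = 6.340 d.
pupal: 85 / (32.1 − 17.1) = 85 / 15.0 = 5.667 d.
Sum = 27.110 ≈ 27.1 days.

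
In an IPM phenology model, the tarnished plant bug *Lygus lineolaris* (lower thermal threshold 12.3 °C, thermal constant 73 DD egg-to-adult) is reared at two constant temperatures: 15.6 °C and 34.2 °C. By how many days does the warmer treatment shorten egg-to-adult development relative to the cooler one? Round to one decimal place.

At 15.6 °C: 73 / (15.6 − 12.3) = 73 / 3.3 = 22.121 d.
At 34.2 °C: 73 / (34.2 − 12.3) = 73 / 21.9 = 3.333 d.
Difference = |22.121 − 3.333| = 18.788 ≈ 18.8 days.

18.8 days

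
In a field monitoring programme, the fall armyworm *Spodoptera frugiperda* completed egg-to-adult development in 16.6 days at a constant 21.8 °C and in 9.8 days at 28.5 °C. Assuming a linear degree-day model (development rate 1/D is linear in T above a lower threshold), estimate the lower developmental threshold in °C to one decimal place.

Linear rate model ⇒ the product D·(T − T_b) is constant across temperatures.
16.6·(21.8 − T_b) = 9.8·(28.5 − T_b)
T_b = (16.6·21.8 − 9.8·28.5) / (16.6 − 9.8) = 82.58 / 6.8 = 12.144 °C ≈ 12.1 °C.

12.1 °C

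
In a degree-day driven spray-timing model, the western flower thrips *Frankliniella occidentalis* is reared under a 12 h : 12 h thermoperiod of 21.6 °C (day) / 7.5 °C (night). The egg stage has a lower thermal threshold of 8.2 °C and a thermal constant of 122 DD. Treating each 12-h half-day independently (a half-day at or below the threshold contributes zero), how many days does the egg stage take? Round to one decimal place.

Day half: max(0, 21.6 − 8.2) × 0.5 = 13.4 × 0.5 = 6.70 DD.
Night half: max(0, 7.5 − 8.2) × 0.5 = 0.0 × 0.5 = 0.00 DD.
Per 24 h: 6.70 DD/day.
Duration = 122 / 6.70 = 18.209 ≈ 18.2 days.

18.2 days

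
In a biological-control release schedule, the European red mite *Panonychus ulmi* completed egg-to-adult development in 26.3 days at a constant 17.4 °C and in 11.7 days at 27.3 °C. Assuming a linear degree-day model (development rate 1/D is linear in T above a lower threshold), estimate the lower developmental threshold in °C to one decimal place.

Equal thermal constants: D₁(T₁ − T_b) = D₂(T₂ − T_b).
26.3·(17.4 − T_b) = 11.7·(27.3 − T_b)
T_b = (26.3·17.4 − 11.7·27.3) / (26.3 − 11.7) = 138.21 / 14.6 = 9.466 °C ≈ 9.5 °C.

9.5 °C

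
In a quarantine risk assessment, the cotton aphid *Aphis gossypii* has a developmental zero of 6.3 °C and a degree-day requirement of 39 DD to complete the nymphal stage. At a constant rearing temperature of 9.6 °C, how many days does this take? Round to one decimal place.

11.8 days

Daily accumulation = 9.6 − 6.3 = 3.3 DD/day.
Duration = 39 / 3.3 = 11.818 ≈ 11.8 days.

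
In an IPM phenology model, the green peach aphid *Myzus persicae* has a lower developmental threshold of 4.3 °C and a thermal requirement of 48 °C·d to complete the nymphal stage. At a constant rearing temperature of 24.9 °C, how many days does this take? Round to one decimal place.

Daily accumulation = 24.9 − 4.3 = 20.6 DD/day.
Duration = 48 / 20.6 = 2.330 ≈ 2.3 days.

2.3 days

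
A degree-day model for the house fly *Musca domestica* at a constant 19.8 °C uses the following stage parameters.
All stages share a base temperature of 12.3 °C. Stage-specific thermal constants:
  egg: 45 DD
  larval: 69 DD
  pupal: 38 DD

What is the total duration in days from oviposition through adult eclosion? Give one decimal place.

20.3 days

Daily accumulation at 19.8 °C = 19.8 − 12.3 = 7.5 DD/day.
Total K = 45 + 69 + 38 = 152 DD.
Total duration = 152 / 7.5 = 20.267 ≈ 20.3 days.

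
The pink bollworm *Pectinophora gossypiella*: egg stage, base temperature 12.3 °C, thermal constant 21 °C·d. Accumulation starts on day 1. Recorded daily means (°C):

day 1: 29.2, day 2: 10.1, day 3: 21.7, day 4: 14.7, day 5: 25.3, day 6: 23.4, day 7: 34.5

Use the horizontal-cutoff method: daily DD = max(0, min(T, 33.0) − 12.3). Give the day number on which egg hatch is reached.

Daily DD above 12.3 °C (capped at 20.7): 16.9, 0.0, 9.4, 2.4, 13.0, 11.1, 20.7.
Cumulative: 16.9, 16.9, 26.3, 28.7, 41.7, 52.8, 73.5.
The total first reaches 21 DD on day 3.

day 3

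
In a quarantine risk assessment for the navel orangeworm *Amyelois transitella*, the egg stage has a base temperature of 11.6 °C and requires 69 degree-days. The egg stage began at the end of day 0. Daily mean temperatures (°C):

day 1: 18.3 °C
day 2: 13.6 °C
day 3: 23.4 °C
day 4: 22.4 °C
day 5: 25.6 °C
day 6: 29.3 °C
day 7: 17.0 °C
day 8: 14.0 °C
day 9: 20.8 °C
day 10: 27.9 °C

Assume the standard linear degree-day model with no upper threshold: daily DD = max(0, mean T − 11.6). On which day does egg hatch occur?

day 8

Daily DD above 11.6 °C: 6.7, 2.0, 11.8, 10.8, 14.0, 17.7, 5.4, 2.4, 9.2, 16.3.
Cumulative: 6.7, 8.7, 20.5, 31.3, 45.3, 63.0, 68.4, 70.8, 80.0, 96.3.
The total first reaches 69 DD on day 8.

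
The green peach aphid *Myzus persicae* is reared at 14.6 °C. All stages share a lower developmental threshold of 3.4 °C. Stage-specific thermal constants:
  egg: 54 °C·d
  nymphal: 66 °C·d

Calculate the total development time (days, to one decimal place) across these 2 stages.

Daily accumulation at 14.6 °C = 14.6 − 3.4 = 11.2 DD/day.
Total K = 54 + 66 = 120 DD.
Total duration = 120 / 11.2 = 10.714 ≈ 10.7 days.

10.7 days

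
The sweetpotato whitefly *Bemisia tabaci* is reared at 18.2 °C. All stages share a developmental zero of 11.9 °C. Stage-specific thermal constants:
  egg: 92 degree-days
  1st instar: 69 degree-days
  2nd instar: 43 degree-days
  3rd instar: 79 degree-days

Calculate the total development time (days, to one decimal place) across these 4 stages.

Daily accumulation at 18.2 °C = 18.2 − 11.9 = 6.3 DD/day.
Total K = 92 + 69 + 43 + 79 = 283 DD.
Total duration = 283 / 6.3 = 44.921 ≈ 44.9 days.

44.9 days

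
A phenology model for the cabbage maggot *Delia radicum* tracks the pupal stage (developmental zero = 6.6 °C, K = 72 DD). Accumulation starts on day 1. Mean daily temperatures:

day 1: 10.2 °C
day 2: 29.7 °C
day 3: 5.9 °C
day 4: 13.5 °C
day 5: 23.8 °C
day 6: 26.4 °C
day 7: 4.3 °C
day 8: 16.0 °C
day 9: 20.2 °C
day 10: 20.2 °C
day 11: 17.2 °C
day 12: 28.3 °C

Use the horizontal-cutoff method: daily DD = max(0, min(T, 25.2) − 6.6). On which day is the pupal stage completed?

Daily DD above 6.6 °C (capped at 18.6): 3.6, 18.6, 0.0, 6.9, 17.2, 18.6, 0.0, 9.4, 13.6, 13.6, 10.6, 18.6.
Cumulative: 3.6, 22.2, 22.2, 29.1, 46.3, 64.9, 64.9, 74.3, 87.9, 101.5, 112.1, 130.7.
The total first reaches 72 DD on day 8.

day 8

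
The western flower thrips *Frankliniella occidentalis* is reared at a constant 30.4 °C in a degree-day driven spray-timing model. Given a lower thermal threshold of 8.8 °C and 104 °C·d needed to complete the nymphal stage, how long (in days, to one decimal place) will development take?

4.8 days

Daily accumulation = 30.4 − 8.8 = 21.6 DD/day.
Duration = 104 / 21.6 = 4.815 ≈ 4.8 days.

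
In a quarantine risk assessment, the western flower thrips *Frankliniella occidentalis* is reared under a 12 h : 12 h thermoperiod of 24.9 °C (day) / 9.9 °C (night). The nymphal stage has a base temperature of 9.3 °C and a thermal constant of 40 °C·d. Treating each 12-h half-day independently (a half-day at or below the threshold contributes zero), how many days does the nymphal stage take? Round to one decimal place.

Day half: max(0, 24.9 − 9.3) × 0.5 = 15.6 × 0.5 = 7.80 DD.
Night half: max(0, 9.9 − 9.3) × 0.5 = 0.6 × 0.5 = 0.30 DD.
Per 24 h: 8.10 DD/day.
Duration = 40 / 8.10 = 4.938 ≈ 4.9 days.

4.9 days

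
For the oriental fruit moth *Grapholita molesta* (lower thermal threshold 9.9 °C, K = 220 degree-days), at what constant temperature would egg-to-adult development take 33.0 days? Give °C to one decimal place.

Required daily accumulation = 220 / 33.0 = 6.667 DD/day.
T = T_base + 6.667 = 9.9 + 6.667 = 16.567 ≈ 16.6 °C.

16.6 °C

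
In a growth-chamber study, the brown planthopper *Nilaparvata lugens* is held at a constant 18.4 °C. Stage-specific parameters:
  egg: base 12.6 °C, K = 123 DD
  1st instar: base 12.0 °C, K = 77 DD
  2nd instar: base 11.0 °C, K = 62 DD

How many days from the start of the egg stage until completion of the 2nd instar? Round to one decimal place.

41.6 days

egg: 123 / (18.4 − 12.6) = 123 / 5.8 = 21.207 d.
1st instar: 77 / (18.4 − 12.0) = 77 / 6.4 = 12.031 d.
2nd instar: 62 / (18.4 − 11.0) = 62 / 7.4 = 8.378 d.
Sum = 41.617 ≈ 41.6 days.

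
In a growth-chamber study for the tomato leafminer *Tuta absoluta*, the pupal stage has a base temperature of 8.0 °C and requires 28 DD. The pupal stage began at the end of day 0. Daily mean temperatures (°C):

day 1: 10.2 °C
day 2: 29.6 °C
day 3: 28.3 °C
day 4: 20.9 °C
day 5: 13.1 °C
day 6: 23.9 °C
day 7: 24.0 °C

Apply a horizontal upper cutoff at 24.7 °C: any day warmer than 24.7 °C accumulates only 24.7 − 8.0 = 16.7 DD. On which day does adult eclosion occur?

day 3

Daily DD above 8.0 °C (capped at 16.7): 2.2, 16.7, 16.7, 12.9, 5.1, 15.9, 16.0.
Cumulative: 2.2, 18.9, 35.6, 48.5, 53.6, 69.5, 85.5.
The total first reaches 28 DD on day 3.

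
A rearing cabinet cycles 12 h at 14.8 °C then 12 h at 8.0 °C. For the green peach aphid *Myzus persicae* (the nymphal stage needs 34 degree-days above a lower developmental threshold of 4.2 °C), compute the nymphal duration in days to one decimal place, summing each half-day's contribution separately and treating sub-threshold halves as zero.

4.7 days

Day half: max(0, 14.8 − 4.2) × 0.5 = 10.6 × 0.5 = 5.30 DD.
Night half: max(0, 8.0 − 4.2) × 0.5 = 3.8 × 0.5 = 1.90 DD.
Per 24 h: 7.20 DD/day.
Duration = 34 / 7.20 = 4.722 ≈ 4.7 days.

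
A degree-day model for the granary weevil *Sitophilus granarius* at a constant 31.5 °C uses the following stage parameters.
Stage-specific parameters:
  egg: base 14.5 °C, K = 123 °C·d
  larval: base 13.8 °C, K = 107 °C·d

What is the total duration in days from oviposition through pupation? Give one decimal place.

13.3 days

egg: 123 / (31.5 − 14.5) = 123 / 17.0 = 7.235 d.
larval: 107 / (31.5 − 13.8) = 107 / 17.7 = 6.045 d.
Sum = 13.280 ≈ 13.3 days.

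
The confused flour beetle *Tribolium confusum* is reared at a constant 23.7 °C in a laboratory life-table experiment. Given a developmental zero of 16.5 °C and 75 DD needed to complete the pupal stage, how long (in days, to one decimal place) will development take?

10.4 days

Daily accumulation = 23.7 − 16.5 = 7.2 DD/day.
Duration = 75 / 7.2 = 10.417 ≈ 10.4 days.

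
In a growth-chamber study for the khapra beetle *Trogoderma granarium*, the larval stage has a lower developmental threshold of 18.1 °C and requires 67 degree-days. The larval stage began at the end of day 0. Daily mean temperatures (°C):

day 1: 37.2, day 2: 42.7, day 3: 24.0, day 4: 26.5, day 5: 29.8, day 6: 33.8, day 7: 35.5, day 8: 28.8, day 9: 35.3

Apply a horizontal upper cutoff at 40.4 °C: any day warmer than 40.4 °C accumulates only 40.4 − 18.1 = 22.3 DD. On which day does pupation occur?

Daily DD above 18.1 °C (capped at 22.3): 19.1, 22.3, 5.9, 8.4, 11.7, 15.7, 17.4, 10.7, 17.2.
Cumulative: 19.1, 41.4, 47.3, 55.7, 67.4, 83.1, 100.5, 111.2, 128.4.
The total first reaches 67 DD on day 5.

day 5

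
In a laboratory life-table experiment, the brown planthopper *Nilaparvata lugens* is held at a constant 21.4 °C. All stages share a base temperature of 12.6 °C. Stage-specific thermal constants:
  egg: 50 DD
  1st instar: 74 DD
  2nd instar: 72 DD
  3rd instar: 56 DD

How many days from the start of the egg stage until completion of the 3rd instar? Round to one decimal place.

Daily accumulation at 21.4 °C = 21.4 − 12.6 = 8.8 DD/day.
Total K = 50 + 74 + 72 + 56 = 252 DD.
Total duration = 252 / 8.8 = 28.636 ≈ 28.6 days.

28.6 days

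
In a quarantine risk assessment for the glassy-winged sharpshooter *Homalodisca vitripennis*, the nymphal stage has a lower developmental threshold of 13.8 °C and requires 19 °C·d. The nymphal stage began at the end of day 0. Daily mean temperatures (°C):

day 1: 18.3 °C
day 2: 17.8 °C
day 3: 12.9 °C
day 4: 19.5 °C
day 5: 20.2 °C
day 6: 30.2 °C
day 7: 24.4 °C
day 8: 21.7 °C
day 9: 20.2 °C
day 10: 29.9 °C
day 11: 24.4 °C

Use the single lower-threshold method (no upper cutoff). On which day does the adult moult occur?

Daily DD above 13.8 °C: 4.5, 4.0, 0.0, 5.7, 6.4, 16.4, 10.6, 7.9, 6.4, 16.1, 10.6.
Cumulative: 4.5, 8.5, 8.5, 14.2, 20.6, 37.0, 47.6, 55.5, 61.9, 78.0, 88.6.
The total first reaches 19 DD on day 5.

day 5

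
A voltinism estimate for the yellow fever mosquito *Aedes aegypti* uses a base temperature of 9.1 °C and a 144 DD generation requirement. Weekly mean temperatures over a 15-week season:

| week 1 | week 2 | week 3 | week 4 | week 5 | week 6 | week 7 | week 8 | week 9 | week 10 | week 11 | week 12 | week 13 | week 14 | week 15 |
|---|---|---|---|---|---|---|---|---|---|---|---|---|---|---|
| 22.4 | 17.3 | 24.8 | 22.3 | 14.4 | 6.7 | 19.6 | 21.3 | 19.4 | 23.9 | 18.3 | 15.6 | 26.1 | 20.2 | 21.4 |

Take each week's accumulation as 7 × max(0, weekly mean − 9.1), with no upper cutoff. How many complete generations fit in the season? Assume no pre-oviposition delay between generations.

7 generations

Weekly DD (7 × max(0, T̄ − 9.1)): 93.1, 57.4, 109.9, 92.4, 37.1, 0.0, 73.5, 85.4, 72.1, 103.6, 64.4, 45.5, 119.0, 77.7, 86.1.
Season total = 1117.2 DD.
Complete generations = ⌊1117.2 / 144⌋ = 7.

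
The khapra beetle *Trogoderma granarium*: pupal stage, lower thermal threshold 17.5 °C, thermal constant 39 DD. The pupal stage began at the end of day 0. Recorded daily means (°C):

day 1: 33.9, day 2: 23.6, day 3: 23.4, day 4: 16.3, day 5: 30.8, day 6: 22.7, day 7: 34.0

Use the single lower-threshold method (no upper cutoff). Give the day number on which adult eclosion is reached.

Daily DD above 17.5 °C: 16.4, 6.1, 5.9, 0.0, 13.3, 5.2, 16.5.
Cumulative: 16.4, 22.5, 28.4, 28.4, 41.7, 46.9, 63.4.
The total first reaches 39 DD on day 5.

day 5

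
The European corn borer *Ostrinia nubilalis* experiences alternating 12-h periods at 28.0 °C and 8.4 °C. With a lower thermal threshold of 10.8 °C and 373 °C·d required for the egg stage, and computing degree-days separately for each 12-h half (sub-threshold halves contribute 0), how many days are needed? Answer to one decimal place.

43.4 days

Day half: max(0, 28.0 − 10.8) × 0.5 = 17.2 × 0.5 = 8.60 DD.
Night half: max(0, 8.4 − 10.8) × 0.5 = 0.0 × 0.5 = 0.00 DD.
Per 24 h: 8.60 DD/day.
Duration = 373 / 8.60 = 43.372 ≈ 43.4 days.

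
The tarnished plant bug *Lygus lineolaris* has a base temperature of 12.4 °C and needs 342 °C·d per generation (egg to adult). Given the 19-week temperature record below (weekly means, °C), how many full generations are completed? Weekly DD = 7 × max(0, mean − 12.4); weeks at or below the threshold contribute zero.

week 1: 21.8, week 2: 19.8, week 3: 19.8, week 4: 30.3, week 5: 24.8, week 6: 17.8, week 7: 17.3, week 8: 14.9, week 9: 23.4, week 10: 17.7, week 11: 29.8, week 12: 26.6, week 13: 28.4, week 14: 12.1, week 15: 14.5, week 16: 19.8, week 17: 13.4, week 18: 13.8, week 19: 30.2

3 generations

Weekly DD (7 × max(0, T̄ − 12.4)): 65.8, 51.8, 51.8, 125.3, 86.8, 37.8, 34.3, 17.5, 77.0, 37.1, 121.8, 99.4, 112.0, 0.0, 14.7, 51.8, 7.0, 9.8, 124.6.
Season total = 1126.3 DD.
Complete generations = ⌊1126.3 / 342⌋ = 3.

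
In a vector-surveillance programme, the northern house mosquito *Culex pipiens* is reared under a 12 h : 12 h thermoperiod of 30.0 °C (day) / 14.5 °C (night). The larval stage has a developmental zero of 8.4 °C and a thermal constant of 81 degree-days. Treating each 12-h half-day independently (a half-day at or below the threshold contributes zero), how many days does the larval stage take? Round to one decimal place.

Day half: max(0, 30.0 − 8.4) × 0.5 = 21.6 × 0.5 = 10.80 DD.
Night half: max(0, 14.5 − 8.4) × 0.5 = 6.1 × 0.5 = 3.05 DD.
Per 24 h: 13.85 DD/day.
Duration = 81 / 13.85 = 5.848 ≈ 5.8 days.

5.8 days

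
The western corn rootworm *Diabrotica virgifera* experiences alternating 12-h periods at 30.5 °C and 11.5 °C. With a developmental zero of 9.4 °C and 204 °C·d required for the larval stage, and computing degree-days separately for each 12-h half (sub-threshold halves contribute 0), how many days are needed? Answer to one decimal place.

17.6 days

Day half: max(0, 30.5 − 9.4) × 0.5 = 21.1 × 0.5 = 10.55 DD.
Night half: max(0, 11.5 − 9.4) × 0.5 = 2.1 × 0.5 = 1.05 DD.
Per 24 h: 11.60 DD/day.
Duration = 204 / 11.60 = 17.586 ≈ 17.6 days.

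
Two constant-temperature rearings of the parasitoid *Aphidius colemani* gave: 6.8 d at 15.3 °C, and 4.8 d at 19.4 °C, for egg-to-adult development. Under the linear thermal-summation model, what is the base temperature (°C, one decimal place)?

Linear rate model ⇒ the product D·(T − T_b) is constant across temperatures.
6.8·(15.3 − T_b) = 4.8·(19.4 − T_b)
T_b = (6.8·15.3 − 4.8·19.4) / (6.8 − 4.8) = 10.92 / 2.0 = 5.460 °C ≈ 5.5 °C.

5.5 °C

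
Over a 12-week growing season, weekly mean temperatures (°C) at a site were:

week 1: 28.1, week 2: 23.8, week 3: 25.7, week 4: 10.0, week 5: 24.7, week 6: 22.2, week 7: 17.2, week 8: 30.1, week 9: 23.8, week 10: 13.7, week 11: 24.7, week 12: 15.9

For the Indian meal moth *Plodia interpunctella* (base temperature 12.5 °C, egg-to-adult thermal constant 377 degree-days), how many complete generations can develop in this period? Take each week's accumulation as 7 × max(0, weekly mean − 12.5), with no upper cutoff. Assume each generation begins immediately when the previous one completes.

2 generations

Weekly DD (7 × max(0, T̄ − 12.5)): 109.2, 79.1, 92.4, 0.0, 85.4, 67.9, 32.9, 123.2, 79.1, 8.4, 85.4, 23.8.
Season total = 786.8 DD.
Complete generations = ⌊786.8 / 377⌋ = 2.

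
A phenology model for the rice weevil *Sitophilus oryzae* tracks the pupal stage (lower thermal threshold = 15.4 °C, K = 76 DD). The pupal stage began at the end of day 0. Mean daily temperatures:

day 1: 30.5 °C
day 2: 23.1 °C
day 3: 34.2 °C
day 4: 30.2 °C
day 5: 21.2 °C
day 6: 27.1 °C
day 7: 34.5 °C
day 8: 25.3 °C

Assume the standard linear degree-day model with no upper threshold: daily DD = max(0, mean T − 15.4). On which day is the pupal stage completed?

day 7

Daily DD above 15.4 °C: 15.1, 7.7, 18.8, 14.8, 5.8, 11.7, 19.1, 9.9.
Cumulative: 15.1, 22.8, 41.6, 56.4, 62.2, 73.9, 93.0, 102.9.
The total first reaches 76 DD on day 7.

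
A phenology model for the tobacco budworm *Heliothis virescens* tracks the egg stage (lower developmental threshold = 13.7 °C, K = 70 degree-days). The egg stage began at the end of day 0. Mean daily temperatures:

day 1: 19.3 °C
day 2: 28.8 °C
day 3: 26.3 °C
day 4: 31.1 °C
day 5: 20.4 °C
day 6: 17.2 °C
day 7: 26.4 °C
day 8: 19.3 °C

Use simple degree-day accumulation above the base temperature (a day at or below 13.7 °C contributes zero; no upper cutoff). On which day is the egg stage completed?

Daily DD above 13.7 °C: 5.6, 15.1, 12.6, 17.4, 6.7, 3.5, 12.7, 5.6.
Cumulative: 5.6, 20.7, 33.3, 50.7, 57.4, 60.9, 73.6, 79.2.
The total first reaches 70 DD on day 7.

day 7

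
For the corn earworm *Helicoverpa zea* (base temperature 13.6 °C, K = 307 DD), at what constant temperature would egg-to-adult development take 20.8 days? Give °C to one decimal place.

Required daily accumulation = 307 / 20.8 = 14.760 DD/day.
T = T_base + 14.760 = 13.6 + 14.760 = 28.360 ≈ 28.4 °C.

28.4 °C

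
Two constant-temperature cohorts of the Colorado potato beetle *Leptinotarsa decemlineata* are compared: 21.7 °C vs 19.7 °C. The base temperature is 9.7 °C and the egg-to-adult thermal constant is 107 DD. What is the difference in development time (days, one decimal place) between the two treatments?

At 21.7 °C: 107 / (21.7 − 9.7) = 107 / 12.0 = 8.917 d.
At 19.7 °C: 107 / (19.7 − 9.7) = 107 / 10.0 = 10.700 d.
Difference = |8.917 − 10.700| = 1.783 ≈ 1.8 days.

1.8 days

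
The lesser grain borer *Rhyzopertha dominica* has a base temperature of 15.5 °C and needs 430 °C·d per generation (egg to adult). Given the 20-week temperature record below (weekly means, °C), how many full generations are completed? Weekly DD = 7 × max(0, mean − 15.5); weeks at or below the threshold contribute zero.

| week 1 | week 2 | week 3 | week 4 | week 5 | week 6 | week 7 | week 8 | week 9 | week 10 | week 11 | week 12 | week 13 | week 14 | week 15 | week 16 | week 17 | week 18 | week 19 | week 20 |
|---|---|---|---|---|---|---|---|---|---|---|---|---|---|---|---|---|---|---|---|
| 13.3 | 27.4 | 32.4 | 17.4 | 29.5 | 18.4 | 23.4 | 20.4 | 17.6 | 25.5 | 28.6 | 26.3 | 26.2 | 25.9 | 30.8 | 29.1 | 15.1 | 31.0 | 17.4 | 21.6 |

Weekly DD (7 × max(0, T̄ − 15.5)): 0.0, 83.3, 118.3, 13.3, 98.0, 20.3, 55.3, 34.3, 14.7, 70.0, 91.7, 75.6, 74.9, 72.8, 107.1, 95.2, 0.0, 108.5, 13.3, 42.7.
Season total = 1189.3 DD.
Complete generations = ⌊1189.3 / 430⌋ = 2.

2 generations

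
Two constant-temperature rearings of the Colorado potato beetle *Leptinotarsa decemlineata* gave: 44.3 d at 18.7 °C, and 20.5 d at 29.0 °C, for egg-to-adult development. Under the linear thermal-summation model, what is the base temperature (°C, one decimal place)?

Linear rate model ⇒ the product D·(T − T_b) is constant across temperatures.
44.3·(18.7 − T_b) = 20.5·(29.0 − T_b)
T_b = (44.3·18.7 − 20.5·29.0) / (44.3 − 20.5) = 233.91 / 23.8 = 9.828 °C ≈ 9.8 °C.

9.8 °C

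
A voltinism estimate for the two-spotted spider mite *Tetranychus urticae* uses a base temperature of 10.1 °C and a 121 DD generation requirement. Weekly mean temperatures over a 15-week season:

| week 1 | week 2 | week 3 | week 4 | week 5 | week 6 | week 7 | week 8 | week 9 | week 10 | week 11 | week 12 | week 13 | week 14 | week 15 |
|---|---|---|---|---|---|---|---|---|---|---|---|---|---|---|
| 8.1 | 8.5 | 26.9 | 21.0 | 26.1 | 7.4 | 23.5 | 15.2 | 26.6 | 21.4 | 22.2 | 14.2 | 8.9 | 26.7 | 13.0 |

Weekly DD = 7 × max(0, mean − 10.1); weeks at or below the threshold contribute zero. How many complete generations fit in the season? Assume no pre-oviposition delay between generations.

Weekly DD (7 × max(0, T̄ − 10.1)): 0.0, 0.0, 117.6, 76.3, 112.0, 0.0, 93.8, 35.7, 115.5, 79.1, 84.7, 28.7, 0.0, 116.2, 20.3.
Season total = 879.9 DD.
Complete generations = ⌊879.9 / 121⌋ = 7.

7 generations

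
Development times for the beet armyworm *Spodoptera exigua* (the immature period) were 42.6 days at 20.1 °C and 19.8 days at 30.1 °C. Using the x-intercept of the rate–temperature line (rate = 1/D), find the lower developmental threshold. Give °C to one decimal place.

Equal thermal constants: D₁(T₁ − T_b) = D₂(T₂ − T_b).
42.6·(20.1 − T_b) = 19.8·(30.1 − T_b)
T_b = (42.6·20.1 − 19.8·30.1) / (42.6 − 19.8) = 260.28 / 22.8 = 11.416 °C ≈ 11.4 °C.

11.4 °C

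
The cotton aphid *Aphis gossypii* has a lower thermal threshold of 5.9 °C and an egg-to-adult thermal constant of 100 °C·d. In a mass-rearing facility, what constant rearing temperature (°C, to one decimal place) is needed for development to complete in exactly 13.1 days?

Required daily accumulation = 100 / 13.1 = 7.634 DD/day.
T = T_base + 7.634 = 5.9 + 7.634 = 13.534 ≈ 13.5 °C.

13.5 °C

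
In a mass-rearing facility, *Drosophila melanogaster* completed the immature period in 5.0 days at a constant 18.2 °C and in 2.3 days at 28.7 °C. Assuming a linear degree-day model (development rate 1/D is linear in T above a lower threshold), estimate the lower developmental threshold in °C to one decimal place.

Equal thermal constants: D₁(T₁ − T_b) = D₂(T₂ − T_b).
5.0·(18.2 − T_b) = 2.3·(28.7 − T_b)
T_b = (5.0·18.2 − 2.3·28.7) / (5.0 − 2.3) = 24.99 / 2.7 = 9.256 °C ≈ 9.3 °C.

9.3 °C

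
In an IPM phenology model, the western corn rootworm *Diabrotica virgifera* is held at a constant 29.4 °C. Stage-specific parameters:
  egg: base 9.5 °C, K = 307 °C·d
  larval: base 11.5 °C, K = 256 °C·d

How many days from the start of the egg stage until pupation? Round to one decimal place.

29.7 days

egg: 307 / (29.4 − 9.5) = 307 / 19.9 = 15.427 d.
larval: 256 / (29.4 − 11.5) = 256 / 17.9 = 14.302 d.
Sum = 29.729 ≈ 29.7 days.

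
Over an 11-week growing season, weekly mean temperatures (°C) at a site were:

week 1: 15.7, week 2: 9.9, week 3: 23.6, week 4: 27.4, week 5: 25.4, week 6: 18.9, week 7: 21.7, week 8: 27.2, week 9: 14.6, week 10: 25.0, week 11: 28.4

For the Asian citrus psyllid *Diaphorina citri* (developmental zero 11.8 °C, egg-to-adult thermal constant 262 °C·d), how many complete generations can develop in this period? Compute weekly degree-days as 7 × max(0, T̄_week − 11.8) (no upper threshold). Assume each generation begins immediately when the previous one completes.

2 generations

Weekly DD (7 × max(0, T̄ − 11.8)): 27.3, 0.0, 82.6, 109.2, 95.2, 49.7, 69.3, 107.8, 19.6, 92.4, 116.2.
Season total = 769.3 DD.
Complete generations = ⌊769.3 / 262⌋ = 2.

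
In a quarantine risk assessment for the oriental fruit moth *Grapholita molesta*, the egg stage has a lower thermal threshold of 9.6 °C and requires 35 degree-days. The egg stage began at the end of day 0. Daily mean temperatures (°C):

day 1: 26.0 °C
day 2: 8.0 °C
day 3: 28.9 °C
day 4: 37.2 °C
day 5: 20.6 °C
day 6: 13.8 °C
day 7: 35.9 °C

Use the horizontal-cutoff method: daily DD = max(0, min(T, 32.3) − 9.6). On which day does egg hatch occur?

day 3

Daily DD above 9.6 °C (capped at 22.7): 16.4, 0.0, 19.3, 22.7, 11.0, 4.2, 22.7.
Cumulative: 16.4, 16.4, 35.7, 58.4, 69.4, 73.6, 96.3.
The total first reaches 35 DD on day 3.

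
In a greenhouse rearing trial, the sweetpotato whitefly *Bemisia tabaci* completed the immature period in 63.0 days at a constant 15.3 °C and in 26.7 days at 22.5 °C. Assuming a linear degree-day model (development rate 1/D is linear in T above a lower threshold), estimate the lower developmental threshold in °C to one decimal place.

Equal thermal constants: D₁(T₁ − T_b) = D₂(T₂ − T_b).
63.0·(15.3 − T_b) = 26.7·(22.5 − T_b)
T_b = (63.0·15.3 − 26.7·22.5) / (63.0 − 26.7) = 363.15 / 36.3 = 10.004 °C ≈ 10.0 °C.

10.0 °C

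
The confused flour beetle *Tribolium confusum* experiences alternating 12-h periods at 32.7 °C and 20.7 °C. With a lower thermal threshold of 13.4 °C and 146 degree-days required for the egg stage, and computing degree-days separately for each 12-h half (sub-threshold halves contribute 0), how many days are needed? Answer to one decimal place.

11.0 days

Day half: max(0, 32.7 − 13.4) × 0.5 = 19.3 × 0.5 = 9.65 DD.
Night half: max(0, 20.7 − 13.4) × 0.5 = 7.3 × 0.5 = 3.65 DD.
Per 24 h: 13.30 DD/day.
Duration = 146 / 13.30 = 10.977 ≈ 11.0 days.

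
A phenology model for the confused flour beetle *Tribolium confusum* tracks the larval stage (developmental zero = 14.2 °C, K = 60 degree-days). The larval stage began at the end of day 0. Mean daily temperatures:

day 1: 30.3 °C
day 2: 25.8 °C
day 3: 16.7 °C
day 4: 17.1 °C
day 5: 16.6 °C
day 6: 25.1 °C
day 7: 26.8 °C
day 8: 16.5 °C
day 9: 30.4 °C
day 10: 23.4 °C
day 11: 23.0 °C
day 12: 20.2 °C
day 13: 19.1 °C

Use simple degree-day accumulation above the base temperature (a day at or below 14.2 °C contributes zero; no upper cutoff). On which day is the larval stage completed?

Daily DD above 14.2 °C: 16.1, 11.6, 2.5, 2.9, 2.4, 10.9, 12.6, 2.3, 16.2, 9.2, 8.8, 6.0, 4.9.
Cumulative: 16.1, 27.7, 30.2, 33.1, 35.5, 46.4, 59.0, 61.3, 77.5, 86.7, 95.5, 101.5, 106.4.
The total first reaches 60 DD on day 8.

day 8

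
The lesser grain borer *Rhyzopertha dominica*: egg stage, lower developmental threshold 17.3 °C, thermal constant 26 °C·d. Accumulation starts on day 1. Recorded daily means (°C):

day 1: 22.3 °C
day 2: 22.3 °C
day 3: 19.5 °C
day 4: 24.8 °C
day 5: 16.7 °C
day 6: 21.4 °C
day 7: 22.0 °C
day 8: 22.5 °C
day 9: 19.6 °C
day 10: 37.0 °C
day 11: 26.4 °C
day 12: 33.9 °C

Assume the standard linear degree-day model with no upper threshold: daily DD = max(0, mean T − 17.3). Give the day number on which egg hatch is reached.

day 7

Daily DD above 17.3 °C: 5.0, 5.0, 2.2, 7.5, 0.0, 4.1, 4.7, 5.2, 2.3, 19.7, 9.1, 16.6.
Cumulative: 5.0, 10.0, 12.2, 19.7, 19.7, 23.8, 28.5, 33.7, 36.0, 55.7, 64.8, 81.4.
The total first reaches 26 DD on day 7.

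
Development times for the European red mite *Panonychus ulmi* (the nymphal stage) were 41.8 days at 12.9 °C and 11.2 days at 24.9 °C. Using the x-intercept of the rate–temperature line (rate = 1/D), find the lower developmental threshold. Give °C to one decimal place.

Under the model K = D·(T − T_b), so D₁·(T₁ − T_b) = D₂·(T₂ − T_b).
41.8·(12.9 − T_b) = 11.2·(24.9 − T_b)
T_b = (41.8·12.9 − 11.2·24.9) / (41.8 − 11.2) = 260.34 / 30.6 = 8.508 °C ≈ 8.5 °C.

8.5 °C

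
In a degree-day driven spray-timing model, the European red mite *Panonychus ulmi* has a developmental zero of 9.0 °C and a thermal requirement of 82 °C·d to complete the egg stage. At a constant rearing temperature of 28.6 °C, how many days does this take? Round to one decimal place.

4.2 days

Daily accumulation = 28.6 − 9.0 = 19.6 DD/day.
Duration = 82 / 19.6 = 4.184 ≈ 4.2 days.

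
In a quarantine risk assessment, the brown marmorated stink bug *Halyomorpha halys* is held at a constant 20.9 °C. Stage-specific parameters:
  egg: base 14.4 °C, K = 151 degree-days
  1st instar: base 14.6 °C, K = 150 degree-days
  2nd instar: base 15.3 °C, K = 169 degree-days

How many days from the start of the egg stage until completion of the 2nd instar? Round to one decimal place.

egg: 151 / (20.9 − 14.4) = 151 / 6.5 = 23.231 d.
1st instar: 150 / (20.9 − 14.6) = 150 / 6.3 = 23.810 d.
2nd instar: 169 / (20.9 − 15.3) = 169 / 5.6 = 30.179 d.
Sum = 77.219 ≈ 77.2 days.

77.2 days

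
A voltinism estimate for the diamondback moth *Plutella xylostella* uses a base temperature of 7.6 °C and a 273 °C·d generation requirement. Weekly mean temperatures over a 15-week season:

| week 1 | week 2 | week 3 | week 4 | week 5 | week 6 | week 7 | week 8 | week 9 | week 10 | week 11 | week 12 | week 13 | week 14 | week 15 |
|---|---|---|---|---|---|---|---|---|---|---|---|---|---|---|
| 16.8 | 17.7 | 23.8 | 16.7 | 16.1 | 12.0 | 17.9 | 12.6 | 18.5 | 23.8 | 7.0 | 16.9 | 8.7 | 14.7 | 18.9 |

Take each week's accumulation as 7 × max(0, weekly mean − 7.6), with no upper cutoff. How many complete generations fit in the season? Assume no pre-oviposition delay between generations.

Weekly DD (7 × max(0, T̄ − 7.6)): 64.4, 70.7, 113.4, 63.7, 59.5, 30.8, 72.1, 35.0, 76.3, 113.4, 0.0, 65.1, 7.7, 49.7, 79.1.
Season total = 900.9 DD.
Complete generations = ⌊900.9 / 273⌋ = 3.

3 generations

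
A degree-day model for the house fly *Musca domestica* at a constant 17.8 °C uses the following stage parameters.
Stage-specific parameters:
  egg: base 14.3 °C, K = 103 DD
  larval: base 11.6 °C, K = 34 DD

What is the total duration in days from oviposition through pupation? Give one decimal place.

egg: 103 / (17.8 − 14.3) = 103 / 3.5 = 29.429 d.
larval: 34 / (17.8 − 11.6) = 34 / 6.2 = 5.484 d.
Sum = 34.912 ≈ 34.9 days.

34.9 days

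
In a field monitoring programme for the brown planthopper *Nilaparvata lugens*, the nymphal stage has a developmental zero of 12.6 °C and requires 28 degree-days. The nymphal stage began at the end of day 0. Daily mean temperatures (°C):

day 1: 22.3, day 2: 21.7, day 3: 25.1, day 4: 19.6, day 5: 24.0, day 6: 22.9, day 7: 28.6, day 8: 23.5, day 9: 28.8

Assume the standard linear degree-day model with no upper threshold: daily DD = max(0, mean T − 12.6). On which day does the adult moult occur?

Daily DD above 12.6 °C: 9.7, 9.1, 12.5, 7.0, 11.4, 10.3, 16.0, 10.9, 16.2.
Cumulative: 9.7, 18.8, 31.3, 38.3, 49.7, 60.0, 76.0, 86.9, 103.1.
The total first reaches 28 DD on day 3.

day 3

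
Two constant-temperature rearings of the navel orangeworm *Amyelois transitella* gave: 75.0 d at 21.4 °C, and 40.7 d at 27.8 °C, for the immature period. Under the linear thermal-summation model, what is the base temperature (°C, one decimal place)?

13.8 °C

Linear rate model ⇒ the product D·(T − T_b) is constant across temperatures.
75.0·(21.4 − T_b) = 40.7·(27.8 − T_b)
T_b = (75.0·21.4 − 40.7·27.8) / (75.0 − 40.7) = 473.54 / 34.3 = 13.806 °C ≈ 13.8 °C.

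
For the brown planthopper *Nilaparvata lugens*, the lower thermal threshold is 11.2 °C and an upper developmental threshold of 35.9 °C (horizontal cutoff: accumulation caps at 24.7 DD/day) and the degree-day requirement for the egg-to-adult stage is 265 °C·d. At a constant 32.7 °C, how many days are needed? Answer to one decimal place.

12.3 days

Daily accumulation = 32.7 − 11.2 = 21.5 DD/day.
Duration = 265 / 21.5 = 12.326 ≈ 12.3 days.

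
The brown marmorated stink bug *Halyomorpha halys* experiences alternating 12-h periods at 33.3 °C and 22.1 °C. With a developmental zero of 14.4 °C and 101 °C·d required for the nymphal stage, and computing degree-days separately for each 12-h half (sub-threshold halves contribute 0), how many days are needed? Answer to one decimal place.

Day half: max(0, 33.3 − 14.4) × 0.5 = 18.9 × 0.5 = 9.45 DD.
Night half: max(0, 22.1 − 14.4) × 0.5 = 7.7 × 0.5 = 3.85 DD.
Per 24 h: 13.30 DD/day.
Duration = 101 / 13.30 = 7.594 ≈ 7.6 days.

7.6 days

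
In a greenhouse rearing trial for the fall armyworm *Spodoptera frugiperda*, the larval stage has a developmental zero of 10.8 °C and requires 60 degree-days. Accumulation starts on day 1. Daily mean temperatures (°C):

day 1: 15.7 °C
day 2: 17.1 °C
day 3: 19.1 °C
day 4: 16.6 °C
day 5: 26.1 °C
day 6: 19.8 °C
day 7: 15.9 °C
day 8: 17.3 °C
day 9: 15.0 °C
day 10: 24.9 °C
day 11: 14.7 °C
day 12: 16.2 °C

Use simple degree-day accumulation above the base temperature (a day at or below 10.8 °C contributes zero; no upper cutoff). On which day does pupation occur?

Daily DD above 10.8 °C: 4.9, 6.3, 8.3, 5.8, 15.3, 9.0, 5.1, 6.5, 4.2, 14.1, 3.9, 5.4.
Cumulative: 4.9, 11.2, 19.5, 25.3, 40.6, 49.6, 54.7, 61.2, 65.4, 79.5, 83.4, 88.8.
The total first reaches 60 DD on day 8.

day 8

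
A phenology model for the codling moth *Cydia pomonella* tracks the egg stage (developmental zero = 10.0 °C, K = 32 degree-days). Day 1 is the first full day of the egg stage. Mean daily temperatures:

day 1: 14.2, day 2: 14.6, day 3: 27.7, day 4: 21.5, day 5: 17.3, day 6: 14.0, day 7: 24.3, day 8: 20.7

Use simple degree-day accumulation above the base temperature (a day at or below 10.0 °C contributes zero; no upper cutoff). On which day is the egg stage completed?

day 4

Daily DD above 10.0 °C: 4.2, 4.6, 17.7, 11.5, 7.3, 4.0, 14.3, 10.7.
Cumulative: 4.2, 8.8, 26.5, 38.0, 45.3, 49.3, 63.6, 74.3.
The total first reaches 32 DD on day 4.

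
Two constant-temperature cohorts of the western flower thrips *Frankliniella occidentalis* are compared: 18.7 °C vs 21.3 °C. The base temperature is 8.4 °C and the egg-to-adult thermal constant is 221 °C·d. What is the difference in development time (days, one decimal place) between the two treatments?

4.3 days

At 18.7 °C: 221 / (18.7 − 8.4) = 221 / 10.3 = 21.456 d.
At 21.3 °C: 221 / (21.3 − 8.4) = 221 / 12.9 = 17.132 d.
Difference = |21.456 − 17.132| = 4.325 ≈ 4.3 days.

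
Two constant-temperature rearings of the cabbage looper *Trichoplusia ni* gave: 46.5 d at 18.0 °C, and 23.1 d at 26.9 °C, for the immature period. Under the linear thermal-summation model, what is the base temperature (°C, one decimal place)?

Equal thermal constants: D₁(T₁ − T_b) = D₂(T₂ − T_b).
46.5·(18.0 − T_b) = 23.1·(26.9 − T_b)
T_b = (46.5·18.0 − 23.1·26.9) / (46.5 − 23.1) = 215.61 / 23.4 = 9.214 °C ≈ 9.2 °C.

9.2 °C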